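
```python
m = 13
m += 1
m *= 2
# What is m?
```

Answer: 28

Derivation:
Trace (tracking m):
m = 13  # -> m = 13
m += 1  # -> m = 14
m *= 2  # -> m = 28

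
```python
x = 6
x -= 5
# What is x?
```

Trace (tracking x):
x = 6  # -> x = 6
x -= 5  # -> x = 1

Answer: 1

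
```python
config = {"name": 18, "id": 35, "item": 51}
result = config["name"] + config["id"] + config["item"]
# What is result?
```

Answer: 104

Derivation:
Trace (tracking result):
config = {'name': 18, 'id': 35, 'item': 51}  # -> config = {'name': 18, 'id': 35, 'item': 51}
result = config['name'] + config['id'] + config['item']  # -> result = 104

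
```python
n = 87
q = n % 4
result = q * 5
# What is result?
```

Answer: 15

Derivation:
Trace (tracking result):
n = 87  # -> n = 87
q = n % 4  # -> q = 3
result = q * 5  # -> result = 15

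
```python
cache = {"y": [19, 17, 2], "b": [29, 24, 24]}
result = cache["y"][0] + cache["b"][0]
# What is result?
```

Trace (tracking result):
cache = {'y': [19, 17, 2], 'b': [29, 24, 24]}  # -> cache = {'y': [19, 17, 2], 'b': [29, 24, 24]}
result = cache['y'][0] + cache['b'][0]  # -> result = 48

Answer: 48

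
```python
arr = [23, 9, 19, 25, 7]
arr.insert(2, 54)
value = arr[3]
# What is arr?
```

Answer: [23, 9, 54, 19, 25, 7]

Derivation:
Trace (tracking arr):
arr = [23, 9, 19, 25, 7]  # -> arr = [23, 9, 19, 25, 7]
arr.insert(2, 54)  # -> arr = [23, 9, 54, 19, 25, 7]
value = arr[3]  # -> value = 19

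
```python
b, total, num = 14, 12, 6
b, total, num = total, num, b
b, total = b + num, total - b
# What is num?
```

Answer: 14

Derivation:
Trace (tracking num):
b, total, num = (14, 12, 6)  # -> b = 14, total = 12, num = 6
b, total, num = (total, num, b)  # -> b = 12, total = 6, num = 14
b, total = (b + num, total - b)  # -> b = 26, total = -6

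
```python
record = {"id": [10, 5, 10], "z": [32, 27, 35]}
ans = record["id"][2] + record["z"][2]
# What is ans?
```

Answer: 45

Derivation:
Trace (tracking ans):
record = {'id': [10, 5, 10], 'z': [32, 27, 35]}  # -> record = {'id': [10, 5, 10], 'z': [32, 27, 35]}
ans = record['id'][2] + record['z'][2]  # -> ans = 45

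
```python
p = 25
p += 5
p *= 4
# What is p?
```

Trace (tracking p):
p = 25  # -> p = 25
p += 5  # -> p = 30
p *= 4  # -> p = 120

Answer: 120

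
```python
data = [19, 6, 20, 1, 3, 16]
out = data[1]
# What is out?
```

Answer: 6

Derivation:
Trace (tracking out):
data = [19, 6, 20, 1, 3, 16]  # -> data = [19, 6, 20, 1, 3, 16]
out = data[1]  # -> out = 6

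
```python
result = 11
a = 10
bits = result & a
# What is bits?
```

Trace (tracking bits):
result = 11  # -> result = 11
a = 10  # -> a = 10
bits = result & a  # -> bits = 10

Answer: 10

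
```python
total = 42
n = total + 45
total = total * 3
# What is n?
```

Trace (tracking n):
total = 42  # -> total = 42
n = total + 45  # -> n = 87
total = total * 3  # -> total = 126

Answer: 87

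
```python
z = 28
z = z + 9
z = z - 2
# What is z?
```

Trace (tracking z):
z = 28  # -> z = 28
z = z + 9  # -> z = 37
z = z - 2  # -> z = 35

Answer: 35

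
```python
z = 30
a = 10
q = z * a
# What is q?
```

Trace (tracking q):
z = 30  # -> z = 30
a = 10  # -> a = 10
q = z * a  # -> q = 300

Answer: 300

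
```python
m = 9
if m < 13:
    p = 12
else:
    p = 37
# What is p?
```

Trace (tracking p):
m = 9  # -> m = 9
if m < 13:  # condition is True
    p = 12  # -> p = 12

Answer: 12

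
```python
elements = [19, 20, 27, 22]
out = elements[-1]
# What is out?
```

Answer: 22

Derivation:
Trace (tracking out):
elements = [19, 20, 27, 22]  # -> elements = [19, 20, 27, 22]
out = elements[-1]  # -> out = 22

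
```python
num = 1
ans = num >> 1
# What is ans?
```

Answer: 0

Derivation:
Trace (tracking ans):
num = 1  # -> num = 1
ans = num >> 1  # -> ans = 0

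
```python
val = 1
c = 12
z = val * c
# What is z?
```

Answer: 12

Derivation:
Trace (tracking z):
val = 1  # -> val = 1
c = 12  # -> c = 12
z = val * c  # -> z = 12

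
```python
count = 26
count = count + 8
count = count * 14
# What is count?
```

Answer: 476

Derivation:
Trace (tracking count):
count = 26  # -> count = 26
count = count + 8  # -> count = 34
count = count * 14  # -> count = 476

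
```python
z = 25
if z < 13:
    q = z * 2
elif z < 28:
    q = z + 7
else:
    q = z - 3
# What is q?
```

Answer: 32

Derivation:
Trace (tracking q):
z = 25  # -> z = 25
if z < 13:  # condition is False
elif z < 28:  # condition is True
    q = z + 7  # -> q = 32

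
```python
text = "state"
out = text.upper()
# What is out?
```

Answer: 'STATE'

Derivation:
Trace (tracking out):
text = 'state'  # -> text = 'state'
out = text.upper()  # -> out = 'STATE'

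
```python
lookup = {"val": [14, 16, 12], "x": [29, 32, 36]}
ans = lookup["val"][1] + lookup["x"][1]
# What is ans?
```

Answer: 48

Derivation:
Trace (tracking ans):
lookup = {'val': [14, 16, 12], 'x': [29, 32, 36]}  # -> lookup = {'val': [14, 16, 12], 'x': [29, 32, 36]}
ans = lookup['val'][1] + lookup['x'][1]  # -> ans = 48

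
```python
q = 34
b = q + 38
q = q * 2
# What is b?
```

Answer: 72

Derivation:
Trace (tracking b):
q = 34  # -> q = 34
b = q + 38  # -> b = 72
q = q * 2  # -> q = 68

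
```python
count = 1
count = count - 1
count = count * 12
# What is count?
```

Trace (tracking count):
count = 1  # -> count = 1
count = count - 1  # -> count = 0
count = count * 12  # -> count = 0

Answer: 0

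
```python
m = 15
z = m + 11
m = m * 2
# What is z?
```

Trace (tracking z):
m = 15  # -> m = 15
z = m + 11  # -> z = 26
m = m * 2  # -> m = 30

Answer: 26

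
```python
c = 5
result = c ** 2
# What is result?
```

Answer: 25

Derivation:
Trace (tracking result):
c = 5  # -> c = 5
result = c ** 2  # -> result = 25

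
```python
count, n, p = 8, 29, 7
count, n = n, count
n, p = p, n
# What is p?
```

Answer: 8

Derivation:
Trace (tracking p):
count, n, p = (8, 29, 7)  # -> count = 8, n = 29, p = 7
count, n = (n, count)  # -> count = 29, n = 8
n, p = (p, n)  # -> n = 7, p = 8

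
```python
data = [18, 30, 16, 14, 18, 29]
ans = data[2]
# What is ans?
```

Trace (tracking ans):
data = [18, 30, 16, 14, 18, 29]  # -> data = [18, 30, 16, 14, 18, 29]
ans = data[2]  # -> ans = 16

Answer: 16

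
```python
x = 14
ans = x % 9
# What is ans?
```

Trace (tracking ans):
x = 14  # -> x = 14
ans = x % 9  # -> ans = 5

Answer: 5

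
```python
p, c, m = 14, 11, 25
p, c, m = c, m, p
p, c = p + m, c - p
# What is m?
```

Answer: 14

Derivation:
Trace (tracking m):
p, c, m = (14, 11, 25)  # -> p = 14, c = 11, m = 25
p, c, m = (c, m, p)  # -> p = 11, c = 25, m = 14
p, c = (p + m, c - p)  # -> p = 25, c = 14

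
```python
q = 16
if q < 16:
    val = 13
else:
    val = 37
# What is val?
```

Trace (tracking val):
q = 16  # -> q = 16
if q < 16:  # condition is False
else:
    val = 37  # -> val = 37

Answer: 37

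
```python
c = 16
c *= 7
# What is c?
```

Answer: 112

Derivation:
Trace (tracking c):
c = 16  # -> c = 16
c *= 7  # -> c = 112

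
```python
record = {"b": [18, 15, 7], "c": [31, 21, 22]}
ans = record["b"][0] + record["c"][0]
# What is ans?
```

Answer: 49

Derivation:
Trace (tracking ans):
record = {'b': [18, 15, 7], 'c': [31, 21, 22]}  # -> record = {'b': [18, 15, 7], 'c': [31, 21, 22]}
ans = record['b'][0] + record['c'][0]  # -> ans = 49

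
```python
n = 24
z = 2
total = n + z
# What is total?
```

Trace (tracking total):
n = 24  # -> n = 24
z = 2  # -> z = 2
total = n + z  # -> total = 26

Answer: 26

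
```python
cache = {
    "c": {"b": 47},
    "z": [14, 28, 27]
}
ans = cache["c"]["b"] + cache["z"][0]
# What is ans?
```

Trace (tracking ans):
cache = {'c': {'b': 47}, 'z': [14, 28, 27]}  # -> cache = {'c': {'b': 47}, 'z': [14, 28, 27]}
ans = cache['c']['b'] + cache['z'][0]  # -> ans = 61

Answer: 61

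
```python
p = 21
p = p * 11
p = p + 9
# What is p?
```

Trace (tracking p):
p = 21  # -> p = 21
p = p * 11  # -> p = 231
p = p + 9  # -> p = 240

Answer: 240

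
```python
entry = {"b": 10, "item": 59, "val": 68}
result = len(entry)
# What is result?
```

Trace (tracking result):
entry = {'b': 10, 'item': 59, 'val': 68}  # -> entry = {'b': 10, 'item': 59, 'val': 68}
result = len(entry)  # -> result = 3

Answer: 3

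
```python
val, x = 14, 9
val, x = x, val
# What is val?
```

Answer: 9

Derivation:
Trace (tracking val):
val, x = (14, 9)  # -> val = 14, x = 9
val, x = (x, val)  # -> val = 9, x = 14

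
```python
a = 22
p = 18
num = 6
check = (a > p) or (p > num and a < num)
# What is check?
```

Answer: True

Derivation:
Trace (tracking check):
a = 22  # -> a = 22
p = 18  # -> p = 18
num = 6  # -> num = 6
check = a > p or (p > num and a < num)  # -> check = True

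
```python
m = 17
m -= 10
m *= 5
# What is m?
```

Trace (tracking m):
m = 17  # -> m = 17
m -= 10  # -> m = 7
m *= 5  # -> m = 35

Answer: 35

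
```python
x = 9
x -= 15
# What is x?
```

Trace (tracking x):
x = 9  # -> x = 9
x -= 15  # -> x = -6

Answer: -6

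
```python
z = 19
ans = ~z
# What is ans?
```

Answer: -20

Derivation:
Trace (tracking ans):
z = 19  # -> z = 19
ans = ~z  # -> ans = -20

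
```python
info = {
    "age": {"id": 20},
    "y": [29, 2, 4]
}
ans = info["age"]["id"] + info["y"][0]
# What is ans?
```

Trace (tracking ans):
info = {'age': {'id': 20}, 'y': [29, 2, 4]}  # -> info = {'age': {'id': 20}, 'y': [29, 2, 4]}
ans = info['age']['id'] + info['y'][0]  # -> ans = 49

Answer: 49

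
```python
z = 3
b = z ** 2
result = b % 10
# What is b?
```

Trace (tracking b):
z = 3  # -> z = 3
b = z ** 2  # -> b = 9
result = b % 10  # -> result = 9

Answer: 9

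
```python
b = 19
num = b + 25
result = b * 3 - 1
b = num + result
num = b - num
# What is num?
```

Answer: 56

Derivation:
Trace (tracking num):
b = 19  # -> b = 19
num = b + 25  # -> num = 44
result = b * 3 - 1  # -> result = 56
b = num + result  # -> b = 100
num = b - num  # -> num = 56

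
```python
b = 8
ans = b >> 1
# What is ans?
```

Answer: 4

Derivation:
Trace (tracking ans):
b = 8  # -> b = 8
ans = b >> 1  # -> ans = 4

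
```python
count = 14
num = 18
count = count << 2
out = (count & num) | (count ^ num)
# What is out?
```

Answer: 58

Derivation:
Trace (tracking out):
count = 14  # -> count = 14
num = 18  # -> num = 18
count = count << 2  # -> count = 56
out = count & num | count ^ num  # -> out = 58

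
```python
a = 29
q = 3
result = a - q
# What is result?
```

Answer: 26

Derivation:
Trace (tracking result):
a = 29  # -> a = 29
q = 3  # -> q = 3
result = a - q  # -> result = 26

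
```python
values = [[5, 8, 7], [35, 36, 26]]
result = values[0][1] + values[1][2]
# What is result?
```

Answer: 34

Derivation:
Trace (tracking result):
values = [[5, 8, 7], [35, 36, 26]]  # -> values = [[5, 8, 7], [35, 36, 26]]
result = values[0][1] + values[1][2]  # -> result = 34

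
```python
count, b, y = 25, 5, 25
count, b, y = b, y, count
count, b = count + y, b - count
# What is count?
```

Trace (tracking count):
count, b, y = (25, 5, 25)  # -> count = 25, b = 5, y = 25
count, b, y = (b, y, count)  # -> count = 5, b = 25, y = 25
count, b = (count + y, b - count)  # -> count = 30, b = 20

Answer: 30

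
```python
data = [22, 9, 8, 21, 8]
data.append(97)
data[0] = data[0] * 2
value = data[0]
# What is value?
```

Answer: 44

Derivation:
Trace (tracking value):
data = [22, 9, 8, 21, 8]  # -> data = [22, 9, 8, 21, 8]
data.append(97)  # -> data = [22, 9, 8, 21, 8, 97]
data[0] = data[0] * 2  # -> data = [44, 9, 8, 21, 8, 97]
value = data[0]  # -> value = 44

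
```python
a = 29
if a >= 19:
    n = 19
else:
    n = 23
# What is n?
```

Answer: 19

Derivation:
Trace (tracking n):
a = 29  # -> a = 29
if a >= 19:  # condition is True
    n = 19  # -> n = 19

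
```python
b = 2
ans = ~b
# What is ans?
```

Answer: -3

Derivation:
Trace (tracking ans):
b = 2  # -> b = 2
ans = ~b  # -> ans = -3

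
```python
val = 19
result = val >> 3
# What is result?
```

Trace (tracking result):
val = 19  # -> val = 19
result = val >> 3  # -> result = 2

Answer: 2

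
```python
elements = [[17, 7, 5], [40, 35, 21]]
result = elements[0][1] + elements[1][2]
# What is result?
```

Trace (tracking result):
elements = [[17, 7, 5], [40, 35, 21]]  # -> elements = [[17, 7, 5], [40, 35, 21]]
result = elements[0][1] + elements[1][2]  # -> result = 28

Answer: 28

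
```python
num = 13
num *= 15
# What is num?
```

Answer: 195

Derivation:
Trace (tracking num):
num = 13  # -> num = 13
num *= 15  # -> num = 195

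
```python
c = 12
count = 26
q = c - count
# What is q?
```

Trace (tracking q):
c = 12  # -> c = 12
count = 26  # -> count = 26
q = c - count  # -> q = -14

Answer: -14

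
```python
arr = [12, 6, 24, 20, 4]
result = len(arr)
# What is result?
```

Answer: 5

Derivation:
Trace (tracking result):
arr = [12, 6, 24, 20, 4]  # -> arr = [12, 6, 24, 20, 4]
result = len(arr)  # -> result = 5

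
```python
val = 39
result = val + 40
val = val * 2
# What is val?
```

Trace (tracking val):
val = 39  # -> val = 39
result = val + 40  # -> result = 79
val = val * 2  # -> val = 78

Answer: 78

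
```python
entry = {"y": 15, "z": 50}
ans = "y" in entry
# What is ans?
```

Answer: True

Derivation:
Trace (tracking ans):
entry = {'y': 15, 'z': 50}  # -> entry = {'y': 15, 'z': 50}
ans = 'y' in entry  # -> ans = True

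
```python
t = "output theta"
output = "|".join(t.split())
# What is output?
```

Trace (tracking output):
t = 'output theta'  # -> t = 'output theta'
output = '|'.join(t.split())  # -> output = 'output|theta'

Answer: 'output|theta'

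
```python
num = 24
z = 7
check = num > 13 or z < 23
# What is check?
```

Trace (tracking check):
num = 24  # -> num = 24
z = 7  # -> z = 7
check = num > 13 or z < 23  # -> check = True

Answer: True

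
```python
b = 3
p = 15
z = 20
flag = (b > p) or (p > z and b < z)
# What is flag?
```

Answer: False

Derivation:
Trace (tracking flag):
b = 3  # -> b = 3
p = 15  # -> p = 15
z = 20  # -> z = 20
flag = b > p or (p > z and b < z)  # -> flag = False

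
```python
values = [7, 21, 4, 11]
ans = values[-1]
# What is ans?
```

Answer: 11

Derivation:
Trace (tracking ans):
values = [7, 21, 4, 11]  # -> values = [7, 21, 4, 11]
ans = values[-1]  # -> ans = 11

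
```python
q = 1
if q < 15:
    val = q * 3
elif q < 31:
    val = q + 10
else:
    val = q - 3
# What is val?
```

Answer: 3

Derivation:
Trace (tracking val):
q = 1  # -> q = 1
if q < 15:  # condition is True
    val = q * 3  # -> val = 3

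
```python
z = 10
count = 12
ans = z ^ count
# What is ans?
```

Answer: 6

Derivation:
Trace (tracking ans):
z = 10  # -> z = 10
count = 12  # -> count = 12
ans = z ^ count  # -> ans = 6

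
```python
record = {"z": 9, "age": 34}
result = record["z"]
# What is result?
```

Trace (tracking result):
record = {'z': 9, 'age': 34}  # -> record = {'z': 9, 'age': 34}
result = record['z']  # -> result = 9

Answer: 9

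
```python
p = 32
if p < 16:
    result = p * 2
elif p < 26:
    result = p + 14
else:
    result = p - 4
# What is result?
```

Trace (tracking result):
p = 32  # -> p = 32
if p < 16:  # condition is False
elif p < 26:  # condition is False
else:
    result = p - 4  # -> result = 28

Answer: 28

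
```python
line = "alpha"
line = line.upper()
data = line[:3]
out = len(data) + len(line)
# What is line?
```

Answer: 'ALPHA'

Derivation:
Trace (tracking line):
line = 'alpha'  # -> line = 'alpha'
line = line.upper()  # -> line = 'ALPHA'
data = line[:3]  # -> data = 'ALP'
out = len(data) + len(line)  # -> out = 8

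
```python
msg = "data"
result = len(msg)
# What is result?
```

Trace (tracking result):
msg = 'data'  # -> msg = 'data'
result = len(msg)  # -> result = 4

Answer: 4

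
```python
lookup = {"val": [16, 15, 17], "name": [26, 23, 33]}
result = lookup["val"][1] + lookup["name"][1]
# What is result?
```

Trace (tracking result):
lookup = {'val': [16, 15, 17], 'name': [26, 23, 33]}  # -> lookup = {'val': [16, 15, 17], 'name': [26, 23, 33]}
result = lookup['val'][1] + lookup['name'][1]  # -> result = 38

Answer: 38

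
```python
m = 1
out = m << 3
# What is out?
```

Trace (tracking out):
m = 1  # -> m = 1
out = m << 3  # -> out = 8

Answer: 8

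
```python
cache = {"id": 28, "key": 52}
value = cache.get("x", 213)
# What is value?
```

Trace (tracking value):
cache = {'id': 28, 'key': 52}  # -> cache = {'id': 28, 'key': 52}
value = cache.get('x', 213)  # -> value = 213

Answer: 213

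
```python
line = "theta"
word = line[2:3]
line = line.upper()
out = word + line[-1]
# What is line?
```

Trace (tracking line):
line = 'theta'  # -> line = 'theta'
word = line[2:3]  # -> word = 'e'
line = line.upper()  # -> line = 'THETA'
out = word + line[-1]  # -> out = 'eA'

Answer: 'THETA'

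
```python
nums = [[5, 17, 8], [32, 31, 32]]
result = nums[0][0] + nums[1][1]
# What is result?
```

Trace (tracking result):
nums = [[5, 17, 8], [32, 31, 32]]  # -> nums = [[5, 17, 8], [32, 31, 32]]
result = nums[0][0] + nums[1][1]  # -> result = 36

Answer: 36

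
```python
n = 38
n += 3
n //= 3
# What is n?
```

Answer: 13

Derivation:
Trace (tracking n):
n = 38  # -> n = 38
n += 3  # -> n = 41
n //= 3  # -> n = 13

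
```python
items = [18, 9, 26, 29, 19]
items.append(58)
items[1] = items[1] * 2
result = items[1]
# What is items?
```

Answer: [18, 18, 26, 29, 19, 58]

Derivation:
Trace (tracking items):
items = [18, 9, 26, 29, 19]  # -> items = [18, 9, 26, 29, 19]
items.append(58)  # -> items = [18, 9, 26, 29, 19, 58]
items[1] = items[1] * 2  # -> items = [18, 18, 26, 29, 19, 58]
result = items[1]  # -> result = 18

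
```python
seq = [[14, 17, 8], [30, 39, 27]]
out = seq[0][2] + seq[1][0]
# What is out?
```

Answer: 38

Derivation:
Trace (tracking out):
seq = [[14, 17, 8], [30, 39, 27]]  # -> seq = [[14, 17, 8], [30, 39, 27]]
out = seq[0][2] + seq[1][0]  # -> out = 38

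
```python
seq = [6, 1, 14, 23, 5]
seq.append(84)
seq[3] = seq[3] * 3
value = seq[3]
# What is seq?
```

Trace (tracking seq):
seq = [6, 1, 14, 23, 5]  # -> seq = [6, 1, 14, 23, 5]
seq.append(84)  # -> seq = [6, 1, 14, 23, 5, 84]
seq[3] = seq[3] * 3  # -> seq = [6, 1, 14, 69, 5, 84]
value = seq[3]  # -> value = 69

Answer: [6, 1, 14, 69, 5, 84]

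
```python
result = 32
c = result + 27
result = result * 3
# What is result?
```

Trace (tracking result):
result = 32  # -> result = 32
c = result + 27  # -> c = 59
result = result * 3  # -> result = 96

Answer: 96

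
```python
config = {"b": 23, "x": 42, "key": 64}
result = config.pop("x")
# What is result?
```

Answer: 42

Derivation:
Trace (tracking result):
config = {'b': 23, 'x': 42, 'key': 64}  # -> config = {'b': 23, 'x': 42, 'key': 64}
result = config.pop('x')  # -> result = 42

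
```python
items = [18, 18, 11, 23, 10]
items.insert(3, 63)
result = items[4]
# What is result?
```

Trace (tracking result):
items = [18, 18, 11, 23, 10]  # -> items = [18, 18, 11, 23, 10]
items.insert(3, 63)  # -> items = [18, 18, 11, 63, 23, 10]
result = items[4]  # -> result = 23

Answer: 23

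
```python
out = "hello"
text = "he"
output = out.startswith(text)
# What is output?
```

Answer: True

Derivation:
Trace (tracking output):
out = 'hello'  # -> out = 'hello'
text = 'he'  # -> text = 'he'
output = out.startswith(text)  # -> output = True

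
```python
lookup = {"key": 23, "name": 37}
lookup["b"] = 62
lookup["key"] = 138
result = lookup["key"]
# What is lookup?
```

Answer: {'key': 138, 'name': 37, 'b': 62}

Derivation:
Trace (tracking lookup):
lookup = {'key': 23, 'name': 37}  # -> lookup = {'key': 23, 'name': 37}
lookup['b'] = 62  # -> lookup = {'key': 23, 'name': 37, 'b': 62}
lookup['key'] = 138  # -> lookup = {'key': 138, 'name': 37, 'b': 62}
result = lookup['key']  # -> result = 138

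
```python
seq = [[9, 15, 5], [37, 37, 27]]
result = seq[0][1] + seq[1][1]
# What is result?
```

Answer: 52

Derivation:
Trace (tracking result):
seq = [[9, 15, 5], [37, 37, 27]]  # -> seq = [[9, 15, 5], [37, 37, 27]]
result = seq[0][1] + seq[1][1]  # -> result = 52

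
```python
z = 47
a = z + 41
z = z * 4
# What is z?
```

Trace (tracking z):
z = 47  # -> z = 47
a = z + 41  # -> a = 88
z = z * 4  # -> z = 188

Answer: 188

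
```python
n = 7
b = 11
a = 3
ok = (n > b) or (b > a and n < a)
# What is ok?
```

Answer: False

Derivation:
Trace (tracking ok):
n = 7  # -> n = 7
b = 11  # -> b = 11
a = 3  # -> a = 3
ok = n > b or (b > a and n < a)  # -> ok = False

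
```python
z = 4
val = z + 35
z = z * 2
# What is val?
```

Trace (tracking val):
z = 4  # -> z = 4
val = z + 35  # -> val = 39
z = z * 2  # -> z = 8

Answer: 39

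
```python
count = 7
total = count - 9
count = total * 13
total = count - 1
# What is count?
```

Trace (tracking count):
count = 7  # -> count = 7
total = count - 9  # -> total = -2
count = total * 13  # -> count = -26
total = count - 1  # -> total = -27

Answer: -26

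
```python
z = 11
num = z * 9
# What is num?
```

Answer: 99

Derivation:
Trace (tracking num):
z = 11  # -> z = 11
num = z * 9  # -> num = 99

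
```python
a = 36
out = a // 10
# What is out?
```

Answer: 3

Derivation:
Trace (tracking out):
a = 36  # -> a = 36
out = a // 10  # -> out = 3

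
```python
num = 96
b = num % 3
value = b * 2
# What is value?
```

Trace (tracking value):
num = 96  # -> num = 96
b = num % 3  # -> b = 0
value = b * 2  # -> value = 0

Answer: 0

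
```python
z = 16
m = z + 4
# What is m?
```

Answer: 20

Derivation:
Trace (tracking m):
z = 16  # -> z = 16
m = z + 4  # -> m = 20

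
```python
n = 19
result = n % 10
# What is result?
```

Answer: 9

Derivation:
Trace (tracking result):
n = 19  # -> n = 19
result = n % 10  # -> result = 9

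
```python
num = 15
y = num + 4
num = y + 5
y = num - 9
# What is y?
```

Answer: 15

Derivation:
Trace (tracking y):
num = 15  # -> num = 15
y = num + 4  # -> y = 19
num = y + 5  # -> num = 24
y = num - 9  # -> y = 15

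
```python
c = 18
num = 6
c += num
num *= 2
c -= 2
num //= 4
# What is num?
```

Answer: 3

Derivation:
Trace (tracking num):
c = 18  # -> c = 18
num = 6  # -> num = 6
c += num  # -> c = 24
num *= 2  # -> num = 12
c -= 2  # -> c = 22
num //= 4  # -> num = 3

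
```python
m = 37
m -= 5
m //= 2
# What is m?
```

Trace (tracking m):
m = 37  # -> m = 37
m -= 5  # -> m = 32
m //= 2  # -> m = 16

Answer: 16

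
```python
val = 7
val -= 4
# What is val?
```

Trace (tracking val):
val = 7  # -> val = 7
val -= 4  # -> val = 3

Answer: 3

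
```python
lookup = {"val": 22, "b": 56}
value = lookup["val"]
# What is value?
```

Trace (tracking value):
lookup = {'val': 22, 'b': 56}  # -> lookup = {'val': 22, 'b': 56}
value = lookup['val']  # -> value = 22

Answer: 22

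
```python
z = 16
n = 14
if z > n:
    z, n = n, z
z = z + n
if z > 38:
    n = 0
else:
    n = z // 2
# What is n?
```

Answer: 15

Derivation:
Trace (tracking n):
z = 16  # -> z = 16
n = 14  # -> n = 14
if z > n:  # condition is True
    z, n = (n, z)  # -> z = 14, n = 16
z = z + n  # -> z = 30
if z > 38:  # condition is False
else:
    n = z // 2  # -> n = 15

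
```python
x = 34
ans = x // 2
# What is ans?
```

Answer: 17

Derivation:
Trace (tracking ans):
x = 34  # -> x = 34
ans = x // 2  # -> ans = 17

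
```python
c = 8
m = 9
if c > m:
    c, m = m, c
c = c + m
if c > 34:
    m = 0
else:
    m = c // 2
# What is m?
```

Trace (tracking m):
c = 8  # -> c = 8
m = 9  # -> m = 9
if c > m:  # condition is False
c = c + m  # -> c = 17
if c > 34:  # condition is False
else:
    m = c // 2  # -> m = 8

Answer: 8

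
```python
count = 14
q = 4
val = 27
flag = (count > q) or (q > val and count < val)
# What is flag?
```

Trace (tracking flag):
count = 14  # -> count = 14
q = 4  # -> q = 4
val = 27  # -> val = 27
flag = count > q or (q > val and count < val)  # -> flag = True

Answer: True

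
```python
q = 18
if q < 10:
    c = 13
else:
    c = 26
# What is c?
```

Trace (tracking c):
q = 18  # -> q = 18
if q < 10:  # condition is False
else:
    c = 26  # -> c = 26

Answer: 26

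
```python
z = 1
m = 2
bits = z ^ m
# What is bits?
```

Trace (tracking bits):
z = 1  # -> z = 1
m = 2  # -> m = 2
bits = z ^ m  # -> bits = 3

Answer: 3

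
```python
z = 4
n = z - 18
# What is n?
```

Answer: -14

Derivation:
Trace (tracking n):
z = 4  # -> z = 4
n = z - 18  # -> n = -14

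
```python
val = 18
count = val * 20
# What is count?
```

Answer: 360

Derivation:
Trace (tracking count):
val = 18  # -> val = 18
count = val * 20  # -> count = 360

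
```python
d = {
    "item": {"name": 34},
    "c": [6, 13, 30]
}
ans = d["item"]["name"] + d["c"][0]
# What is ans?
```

Answer: 40

Derivation:
Trace (tracking ans):
d = {'item': {'name': 34}, 'c': [6, 13, 30]}  # -> d = {'item': {'name': 34}, 'c': [6, 13, 30]}
ans = d['item']['name'] + d['c'][0]  # -> ans = 40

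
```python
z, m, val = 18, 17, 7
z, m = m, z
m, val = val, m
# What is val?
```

Answer: 18

Derivation:
Trace (tracking val):
z, m, val = (18, 17, 7)  # -> z = 18, m = 17, val = 7
z, m = (m, z)  # -> z = 17, m = 18
m, val = (val, m)  # -> m = 7, val = 18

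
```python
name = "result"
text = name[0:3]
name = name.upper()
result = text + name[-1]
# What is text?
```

Answer: 'res'

Derivation:
Trace (tracking text):
name = 'result'  # -> name = 'result'
text = name[0:3]  # -> text = 'res'
name = name.upper()  # -> name = 'RESULT'
result = text + name[-1]  # -> result = 'resT'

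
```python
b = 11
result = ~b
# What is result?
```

Answer: -12

Derivation:
Trace (tracking result):
b = 11  # -> b = 11
result = ~b  # -> result = -12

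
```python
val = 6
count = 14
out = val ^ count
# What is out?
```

Trace (tracking out):
val = 6  # -> val = 6
count = 14  # -> count = 14
out = val ^ count  # -> out = 8

Answer: 8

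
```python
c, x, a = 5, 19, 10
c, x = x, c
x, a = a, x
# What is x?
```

Trace (tracking x):
c, x, a = (5, 19, 10)  # -> c = 5, x = 19, a = 10
c, x = (x, c)  # -> c = 19, x = 5
x, a = (a, x)  # -> x = 10, a = 5

Answer: 10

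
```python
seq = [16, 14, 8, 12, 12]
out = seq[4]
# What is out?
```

Trace (tracking out):
seq = [16, 14, 8, 12, 12]  # -> seq = [16, 14, 8, 12, 12]
out = seq[4]  # -> out = 12

Answer: 12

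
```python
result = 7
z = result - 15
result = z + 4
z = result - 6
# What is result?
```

Trace (tracking result):
result = 7  # -> result = 7
z = result - 15  # -> z = -8
result = z + 4  # -> result = -4
z = result - 6  # -> z = -10

Answer: -4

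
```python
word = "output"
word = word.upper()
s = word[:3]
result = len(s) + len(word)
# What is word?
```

Trace (tracking word):
word = 'output'  # -> word = 'output'
word = word.upper()  # -> word = 'OUTPUT'
s = word[:3]  # -> s = 'OUT'
result = len(s) + len(word)  # -> result = 9

Answer: 'OUTPUT'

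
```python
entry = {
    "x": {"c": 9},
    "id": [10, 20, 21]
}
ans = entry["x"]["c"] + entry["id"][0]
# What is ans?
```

Answer: 19

Derivation:
Trace (tracking ans):
entry = {'x': {'c': 9}, 'id': [10, 20, 21]}  # -> entry = {'x': {'c': 9}, 'id': [10, 20, 21]}
ans = entry['x']['c'] + entry['id'][0]  # -> ans = 19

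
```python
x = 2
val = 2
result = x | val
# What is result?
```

Answer: 2

Derivation:
Trace (tracking result):
x = 2  # -> x = 2
val = 2  # -> val = 2
result = x | val  # -> result = 2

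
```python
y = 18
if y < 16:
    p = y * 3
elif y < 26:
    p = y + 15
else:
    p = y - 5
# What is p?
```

Trace (tracking p):
y = 18  # -> y = 18
if y < 16:  # condition is False
elif y < 26:  # condition is True
    p = y + 15  # -> p = 33

Answer: 33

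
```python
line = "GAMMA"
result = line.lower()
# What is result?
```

Trace (tracking result):
line = 'GAMMA'  # -> line = 'GAMMA'
result = line.lower()  # -> result = 'gamma'

Answer: 'gamma'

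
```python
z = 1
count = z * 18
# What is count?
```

Trace (tracking count):
z = 1  # -> z = 1
count = z * 18  # -> count = 18

Answer: 18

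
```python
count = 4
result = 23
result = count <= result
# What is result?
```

Answer: True

Derivation:
Trace (tracking result):
count = 4  # -> count = 4
result = 23  # -> result = 23
result = count <= result  # -> result = True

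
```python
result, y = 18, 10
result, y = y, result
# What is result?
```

Trace (tracking result):
result, y = (18, 10)  # -> result = 18, y = 10
result, y = (y, result)  # -> result = 10, y = 18

Answer: 10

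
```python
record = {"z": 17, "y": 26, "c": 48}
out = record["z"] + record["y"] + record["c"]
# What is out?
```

Answer: 91

Derivation:
Trace (tracking out):
record = {'z': 17, 'y': 26, 'c': 48}  # -> record = {'z': 17, 'y': 26, 'c': 48}
out = record['z'] + record['y'] + record['c']  # -> out = 91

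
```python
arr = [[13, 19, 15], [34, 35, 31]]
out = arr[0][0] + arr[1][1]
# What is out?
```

Trace (tracking out):
arr = [[13, 19, 15], [34, 35, 31]]  # -> arr = [[13, 19, 15], [34, 35, 31]]
out = arr[0][0] + arr[1][1]  # -> out = 48

Answer: 48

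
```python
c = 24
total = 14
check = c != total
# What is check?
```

Answer: True

Derivation:
Trace (tracking check):
c = 24  # -> c = 24
total = 14  # -> total = 14
check = c != total  # -> check = True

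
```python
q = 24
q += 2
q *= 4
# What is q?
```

Answer: 104

Derivation:
Trace (tracking q):
q = 24  # -> q = 24
q += 2  # -> q = 26
q *= 4  # -> q = 104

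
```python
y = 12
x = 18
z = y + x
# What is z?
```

Answer: 30

Derivation:
Trace (tracking z):
y = 12  # -> y = 12
x = 18  # -> x = 18
z = y + x  # -> z = 30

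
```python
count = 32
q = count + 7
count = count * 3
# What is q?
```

Trace (tracking q):
count = 32  # -> count = 32
q = count + 7  # -> q = 39
count = count * 3  # -> count = 96

Answer: 39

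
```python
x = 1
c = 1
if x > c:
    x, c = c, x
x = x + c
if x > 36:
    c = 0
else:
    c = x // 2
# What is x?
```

Trace (tracking x):
x = 1  # -> x = 1
c = 1  # -> c = 1
if x > c:  # condition is False
x = x + c  # -> x = 2
if x > 36:  # condition is False
else:
    c = x // 2  # -> c = 1

Answer: 2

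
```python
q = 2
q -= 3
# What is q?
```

Trace (tracking q):
q = 2  # -> q = 2
q -= 3  # -> q = -1

Answer: -1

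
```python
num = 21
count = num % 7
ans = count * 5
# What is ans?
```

Trace (tracking ans):
num = 21  # -> num = 21
count = num % 7  # -> count = 0
ans = count * 5  # -> ans = 0

Answer: 0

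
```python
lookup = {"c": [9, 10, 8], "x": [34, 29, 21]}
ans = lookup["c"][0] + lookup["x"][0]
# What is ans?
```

Trace (tracking ans):
lookup = {'c': [9, 10, 8], 'x': [34, 29, 21]}  # -> lookup = {'c': [9, 10, 8], 'x': [34, 29, 21]}
ans = lookup['c'][0] + lookup['x'][0]  # -> ans = 43

Answer: 43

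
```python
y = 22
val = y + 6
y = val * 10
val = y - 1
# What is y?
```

Trace (tracking y):
y = 22  # -> y = 22
val = y + 6  # -> val = 28
y = val * 10  # -> y = 280
val = y - 1  # -> val = 279

Answer: 280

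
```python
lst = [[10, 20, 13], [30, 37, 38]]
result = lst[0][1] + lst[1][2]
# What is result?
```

Trace (tracking result):
lst = [[10, 20, 13], [30, 37, 38]]  # -> lst = [[10, 20, 13], [30, 37, 38]]
result = lst[0][1] + lst[1][2]  # -> result = 58

Answer: 58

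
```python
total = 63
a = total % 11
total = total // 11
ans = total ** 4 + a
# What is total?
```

Answer: 5

Derivation:
Trace (tracking total):
total = 63  # -> total = 63
a = total % 11  # -> a = 8
total = total // 11  # -> total = 5
ans = total ** 4 + a  # -> ans = 633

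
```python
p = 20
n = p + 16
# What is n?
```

Answer: 36

Derivation:
Trace (tracking n):
p = 20  # -> p = 20
n = p + 16  # -> n = 36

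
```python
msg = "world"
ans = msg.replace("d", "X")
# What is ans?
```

Answer: 'worlX'

Derivation:
Trace (tracking ans):
msg = 'world'  # -> msg = 'world'
ans = msg.replace('d', 'X')  # -> ans = 'worlX'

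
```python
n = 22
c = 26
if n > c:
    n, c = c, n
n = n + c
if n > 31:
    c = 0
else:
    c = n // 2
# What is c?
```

Answer: 0

Derivation:
Trace (tracking c):
n = 22  # -> n = 22
c = 26  # -> c = 26
if n > c:  # condition is False
n = n + c  # -> n = 48
if n > 31:  # condition is True
    c = 0  # -> c = 0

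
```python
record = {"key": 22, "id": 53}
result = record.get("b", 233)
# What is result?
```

Trace (tracking result):
record = {'key': 22, 'id': 53}  # -> record = {'key': 22, 'id': 53}
result = record.get('b', 233)  # -> result = 233

Answer: 233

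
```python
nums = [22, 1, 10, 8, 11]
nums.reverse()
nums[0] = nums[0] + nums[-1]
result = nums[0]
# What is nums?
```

Answer: [33, 8, 10, 1, 22]

Derivation:
Trace (tracking nums):
nums = [22, 1, 10, 8, 11]  # -> nums = [22, 1, 10, 8, 11]
nums.reverse()  # -> nums = [11, 8, 10, 1, 22]
nums[0] = nums[0] + nums[-1]  # -> nums = [33, 8, 10, 1, 22]
result = nums[0]  # -> result = 33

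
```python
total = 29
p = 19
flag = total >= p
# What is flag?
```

Trace (tracking flag):
total = 29  # -> total = 29
p = 19  # -> p = 19
flag = total >= p  # -> flag = True

Answer: True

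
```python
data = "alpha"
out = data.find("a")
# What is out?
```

Trace (tracking out):
data = 'alpha'  # -> data = 'alpha'
out = data.find('a')  # -> out = 0

Answer: 0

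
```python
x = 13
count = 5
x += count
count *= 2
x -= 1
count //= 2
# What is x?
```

Trace (tracking x):
x = 13  # -> x = 13
count = 5  # -> count = 5
x += count  # -> x = 18
count *= 2  # -> count = 10
x -= 1  # -> x = 17
count //= 2  # -> count = 5

Answer: 17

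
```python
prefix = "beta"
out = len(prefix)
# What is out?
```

Answer: 4

Derivation:
Trace (tracking out):
prefix = 'beta'  # -> prefix = 'beta'
out = len(prefix)  # -> out = 4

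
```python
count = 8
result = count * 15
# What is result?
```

Trace (tracking result):
count = 8  # -> count = 8
result = count * 15  # -> result = 120

Answer: 120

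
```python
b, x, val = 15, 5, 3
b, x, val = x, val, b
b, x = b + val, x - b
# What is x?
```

Trace (tracking x):
b, x, val = (15, 5, 3)  # -> b = 15, x = 5, val = 3
b, x, val = (x, val, b)  # -> b = 5, x = 3, val = 15
b, x = (b + val, x - b)  # -> b = 20, x = -2

Answer: -2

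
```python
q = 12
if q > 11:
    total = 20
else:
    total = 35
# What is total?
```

Trace (tracking total):
q = 12  # -> q = 12
if q > 11:  # condition is True
    total = 20  # -> total = 20

Answer: 20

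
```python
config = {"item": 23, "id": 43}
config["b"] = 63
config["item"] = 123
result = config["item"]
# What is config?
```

Answer: {'item': 123, 'id': 43, 'b': 63}

Derivation:
Trace (tracking config):
config = {'item': 23, 'id': 43}  # -> config = {'item': 23, 'id': 43}
config['b'] = 63  # -> config = {'item': 23, 'id': 43, 'b': 63}
config['item'] = 123  # -> config = {'item': 123, 'id': 43, 'b': 63}
result = config['item']  # -> result = 123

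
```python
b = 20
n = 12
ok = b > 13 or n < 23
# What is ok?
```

Answer: True

Derivation:
Trace (tracking ok):
b = 20  # -> b = 20
n = 12  # -> n = 12
ok = b > 13 or n < 23  # -> ok = True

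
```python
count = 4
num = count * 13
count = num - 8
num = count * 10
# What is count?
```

Trace (tracking count):
count = 4  # -> count = 4
num = count * 13  # -> num = 52
count = num - 8  # -> count = 44
num = count * 10  # -> num = 440

Answer: 44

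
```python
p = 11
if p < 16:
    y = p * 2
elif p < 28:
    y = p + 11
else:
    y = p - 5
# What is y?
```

Trace (tracking y):
p = 11  # -> p = 11
if p < 16:  # condition is True
    y = p * 2  # -> y = 22

Answer: 22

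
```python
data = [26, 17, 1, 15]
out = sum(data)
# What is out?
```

Trace (tracking out):
data = [26, 17, 1, 15]  # -> data = [26, 17, 1, 15]
out = sum(data)  # -> out = 59

Answer: 59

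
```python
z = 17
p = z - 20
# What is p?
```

Answer: -3

Derivation:
Trace (tracking p):
z = 17  # -> z = 17
p = z - 20  # -> p = -3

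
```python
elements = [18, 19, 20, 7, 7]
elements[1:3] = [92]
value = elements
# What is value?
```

Answer: [18, 92, 7, 7]

Derivation:
Trace (tracking value):
elements = [18, 19, 20, 7, 7]  # -> elements = [18, 19, 20, 7, 7]
elements[1:3] = [92]  # -> elements = [18, 92, 7, 7]
value = elements  # -> value = [18, 92, 7, 7]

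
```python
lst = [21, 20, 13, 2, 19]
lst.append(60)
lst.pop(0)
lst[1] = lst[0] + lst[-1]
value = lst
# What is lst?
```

Answer: [20, 80, 2, 19, 60]

Derivation:
Trace (tracking lst):
lst = [21, 20, 13, 2, 19]  # -> lst = [21, 20, 13, 2, 19]
lst.append(60)  # -> lst = [21, 20, 13, 2, 19, 60]
lst.pop(0)  # -> lst = [20, 13, 2, 19, 60]
lst[1] = lst[0] + lst[-1]  # -> lst = [20, 80, 2, 19, 60]
value = lst  # -> value = [20, 80, 2, 19, 60]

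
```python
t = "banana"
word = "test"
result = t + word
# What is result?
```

Answer: 'bananatest'

Derivation:
Trace (tracking result):
t = 'banana'  # -> t = 'banana'
word = 'test'  # -> word = 'test'
result = t + word  # -> result = 'bananatest'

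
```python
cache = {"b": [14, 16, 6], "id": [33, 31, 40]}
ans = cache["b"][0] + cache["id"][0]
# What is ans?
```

Trace (tracking ans):
cache = {'b': [14, 16, 6], 'id': [33, 31, 40]}  # -> cache = {'b': [14, 16, 6], 'id': [33, 31, 40]}
ans = cache['b'][0] + cache['id'][0]  # -> ans = 47

Answer: 47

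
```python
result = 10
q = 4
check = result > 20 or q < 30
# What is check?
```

Answer: True

Derivation:
Trace (tracking check):
result = 10  # -> result = 10
q = 4  # -> q = 4
check = result > 20 or q < 30  # -> check = True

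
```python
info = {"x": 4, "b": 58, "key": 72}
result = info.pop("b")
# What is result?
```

Answer: 58

Derivation:
Trace (tracking result):
info = {'x': 4, 'b': 58, 'key': 72}  # -> info = {'x': 4, 'b': 58, 'key': 72}
result = info.pop('b')  # -> result = 58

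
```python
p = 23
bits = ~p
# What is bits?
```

Answer: -24

Derivation:
Trace (tracking bits):
p = 23  # -> p = 23
bits = ~p  # -> bits = -24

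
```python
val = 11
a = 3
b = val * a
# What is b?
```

Answer: 33

Derivation:
Trace (tracking b):
val = 11  # -> val = 11
a = 3  # -> a = 3
b = val * a  # -> b = 33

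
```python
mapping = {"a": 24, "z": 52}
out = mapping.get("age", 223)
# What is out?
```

Answer: 223

Derivation:
Trace (tracking out):
mapping = {'a': 24, 'z': 52}  # -> mapping = {'a': 24, 'z': 52}
out = mapping.get('age', 223)  # -> out = 223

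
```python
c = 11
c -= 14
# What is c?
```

Trace (tracking c):
c = 11  # -> c = 11
c -= 14  # -> c = -3

Answer: -3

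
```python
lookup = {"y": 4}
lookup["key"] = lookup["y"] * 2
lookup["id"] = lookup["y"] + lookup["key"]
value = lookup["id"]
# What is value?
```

Answer: 12

Derivation:
Trace (tracking value):
lookup = {'y': 4}  # -> lookup = {'y': 4}
lookup['key'] = lookup['y'] * 2  # -> lookup = {'y': 4, 'key': 8}
lookup['id'] = lookup['y'] + lookup['key']  # -> lookup = {'y': 4, 'key': 8, 'id': 12}
value = lookup['id']  # -> value = 12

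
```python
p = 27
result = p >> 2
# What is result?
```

Answer: 6

Derivation:
Trace (tracking result):
p = 27  # -> p = 27
result = p >> 2  # -> result = 6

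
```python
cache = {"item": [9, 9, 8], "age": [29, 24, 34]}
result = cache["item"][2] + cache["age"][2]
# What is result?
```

Answer: 42

Derivation:
Trace (tracking result):
cache = {'item': [9, 9, 8], 'age': [29, 24, 34]}  # -> cache = {'item': [9, 9, 8], 'age': [29, 24, 34]}
result = cache['item'][2] + cache['age'][2]  # -> result = 42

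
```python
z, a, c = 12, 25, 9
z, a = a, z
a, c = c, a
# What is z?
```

Trace (tracking z):
z, a, c = (12, 25, 9)  # -> z = 12, a = 25, c = 9
z, a = (a, z)  # -> z = 25, a = 12
a, c = (c, a)  # -> a = 9, c = 12

Answer: 25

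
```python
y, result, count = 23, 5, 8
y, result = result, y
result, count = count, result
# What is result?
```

Answer: 8

Derivation:
Trace (tracking result):
y, result, count = (23, 5, 8)  # -> y = 23, result = 5, count = 8
y, result = (result, y)  # -> y = 5, result = 23
result, count = (count, result)  # -> result = 8, count = 23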